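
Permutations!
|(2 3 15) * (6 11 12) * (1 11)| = 12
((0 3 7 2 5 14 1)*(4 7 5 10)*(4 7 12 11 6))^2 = (0 5 1 3 14)(2 7 10)(4 11)(6 12)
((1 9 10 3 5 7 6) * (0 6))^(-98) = (0 5 10 1)(3 9 6 7)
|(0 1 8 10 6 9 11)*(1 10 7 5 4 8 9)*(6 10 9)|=|(0 9 11)(1 6)(4 8 7 5)|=12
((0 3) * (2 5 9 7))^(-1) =((0 3)(2 5 9 7))^(-1) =(0 3)(2 7 9 5)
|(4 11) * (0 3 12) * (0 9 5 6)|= 6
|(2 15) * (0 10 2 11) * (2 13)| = |(0 10 13 2 15 11)| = 6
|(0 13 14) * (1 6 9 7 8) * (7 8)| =|(0 13 14)(1 6 9 8)| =12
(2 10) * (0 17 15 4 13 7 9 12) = (0 17 15 4 13 7 9 12)(2 10) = [17, 1, 10, 3, 13, 5, 6, 9, 8, 12, 2, 11, 0, 7, 14, 4, 16, 15]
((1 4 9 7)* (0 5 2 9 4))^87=(0 9)(1 2)(5 7)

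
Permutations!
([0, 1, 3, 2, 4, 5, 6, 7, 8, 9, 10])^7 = (10)(2 3)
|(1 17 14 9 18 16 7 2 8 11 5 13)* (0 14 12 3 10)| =|(0 14 9 18 16 7 2 8 11 5 13 1 17 12 3 10)| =16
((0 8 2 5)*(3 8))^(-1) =(0 5 2 8 3) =((0 3 8 2 5))^(-1)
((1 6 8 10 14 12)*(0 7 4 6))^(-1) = (0 1 12 14 10 8 6 4 7)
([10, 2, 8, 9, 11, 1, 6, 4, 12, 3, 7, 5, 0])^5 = [5, 10, 7, 9, 8, 0, 6, 2, 4, 3, 1, 12, 11]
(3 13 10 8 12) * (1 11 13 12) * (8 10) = (1 11 13 8)(3 12) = [0, 11, 2, 12, 4, 5, 6, 7, 1, 9, 10, 13, 3, 8]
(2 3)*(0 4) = [4, 1, 3, 2, 0] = (0 4)(2 3)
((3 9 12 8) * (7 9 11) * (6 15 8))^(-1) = ((3 11 7 9 12 6 15 8))^(-1) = (3 8 15 6 12 9 7 11)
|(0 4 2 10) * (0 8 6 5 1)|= |(0 4 2 10 8 6 5 1)|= 8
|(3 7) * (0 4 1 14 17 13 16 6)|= 8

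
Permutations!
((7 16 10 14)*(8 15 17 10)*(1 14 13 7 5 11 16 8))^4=((1 14 5 11 16)(7 8 15 17 10 13))^4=(1 16 11 5 14)(7 10 15)(8 13 17)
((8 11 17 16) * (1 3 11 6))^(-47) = (1 11 16 6 3 17 8)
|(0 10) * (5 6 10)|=4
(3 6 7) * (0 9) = (0 9)(3 6 7) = [9, 1, 2, 6, 4, 5, 7, 3, 8, 0]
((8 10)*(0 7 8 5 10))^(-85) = (0 8 7)(5 10)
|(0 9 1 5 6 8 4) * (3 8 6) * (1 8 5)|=|(0 9 8 4)(3 5)|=4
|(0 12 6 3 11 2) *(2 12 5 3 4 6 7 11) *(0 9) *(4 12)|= 5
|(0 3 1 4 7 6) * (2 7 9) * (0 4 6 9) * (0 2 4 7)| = |(0 3 1 6 7 9 4 2)| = 8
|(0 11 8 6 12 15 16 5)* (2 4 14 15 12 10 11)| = |(0 2 4 14 15 16 5)(6 10 11 8)| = 28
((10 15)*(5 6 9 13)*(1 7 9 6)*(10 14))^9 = (15)(1 5 13 9 7)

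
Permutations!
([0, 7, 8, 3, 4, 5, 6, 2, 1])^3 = [0, 8, 7, 3, 4, 5, 6, 1, 2]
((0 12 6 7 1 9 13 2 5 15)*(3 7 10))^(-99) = ((0 12 6 10 3 7 1 9 13 2 5 15))^(-99) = (0 2 1 10)(3 12 5 9)(6 15 13 7)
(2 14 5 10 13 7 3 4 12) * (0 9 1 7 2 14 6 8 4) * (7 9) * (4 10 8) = (0 7 3)(1 9)(2 6 4 12 14 5 8 10 13) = [7, 9, 6, 0, 12, 8, 4, 3, 10, 1, 13, 11, 14, 2, 5]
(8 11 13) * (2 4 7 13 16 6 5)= [0, 1, 4, 3, 7, 2, 5, 13, 11, 9, 10, 16, 12, 8, 14, 15, 6]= (2 4 7 13 8 11 16 6 5)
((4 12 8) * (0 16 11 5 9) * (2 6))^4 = (0 9 5 11 16)(4 12 8)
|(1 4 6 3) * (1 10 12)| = |(1 4 6 3 10 12)| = 6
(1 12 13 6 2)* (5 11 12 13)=(1 13 6 2)(5 11 12)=[0, 13, 1, 3, 4, 11, 2, 7, 8, 9, 10, 12, 5, 6]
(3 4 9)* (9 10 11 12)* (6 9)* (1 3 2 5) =(1 3 4 10 11 12 6 9 2 5) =[0, 3, 5, 4, 10, 1, 9, 7, 8, 2, 11, 12, 6]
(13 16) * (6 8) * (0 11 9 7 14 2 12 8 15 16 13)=(0 11 9 7 14 2 12 8 6 15 16)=[11, 1, 12, 3, 4, 5, 15, 14, 6, 7, 10, 9, 8, 13, 2, 16, 0]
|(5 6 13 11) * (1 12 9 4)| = 4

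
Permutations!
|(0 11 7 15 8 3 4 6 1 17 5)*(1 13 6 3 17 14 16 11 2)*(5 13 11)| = |(0 2 1 14 16 5)(3 4)(6 11 7 15 8 17 13)| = 42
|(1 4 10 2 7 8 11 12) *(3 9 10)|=|(1 4 3 9 10 2 7 8 11 12)|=10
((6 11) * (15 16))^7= ((6 11)(15 16))^7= (6 11)(15 16)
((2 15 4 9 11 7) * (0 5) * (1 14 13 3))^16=(2 11 4)(7 9 15)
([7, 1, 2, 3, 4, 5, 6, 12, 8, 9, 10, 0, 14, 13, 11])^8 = [14, 1, 2, 3, 4, 5, 6, 11, 8, 9, 10, 12, 0, 13, 7]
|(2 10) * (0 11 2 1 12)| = 6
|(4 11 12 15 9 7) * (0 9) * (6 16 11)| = 9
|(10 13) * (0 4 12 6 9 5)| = 6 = |(0 4 12 6 9 5)(10 13)|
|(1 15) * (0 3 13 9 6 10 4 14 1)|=|(0 3 13 9 6 10 4 14 1 15)|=10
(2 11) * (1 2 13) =(1 2 11 13) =[0, 2, 11, 3, 4, 5, 6, 7, 8, 9, 10, 13, 12, 1]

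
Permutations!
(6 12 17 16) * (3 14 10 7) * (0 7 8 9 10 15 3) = [7, 1, 2, 14, 4, 5, 12, 0, 9, 10, 8, 11, 17, 13, 15, 3, 6, 16] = (0 7)(3 14 15)(6 12 17 16)(8 9 10)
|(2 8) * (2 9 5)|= |(2 8 9 5)|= 4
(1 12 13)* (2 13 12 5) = (1 5 2 13) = [0, 5, 13, 3, 4, 2, 6, 7, 8, 9, 10, 11, 12, 1]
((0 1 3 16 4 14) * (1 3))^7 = (0 16 14 3 4)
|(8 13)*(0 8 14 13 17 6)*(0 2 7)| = 6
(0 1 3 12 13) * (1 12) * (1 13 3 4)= [12, 4, 2, 13, 1, 5, 6, 7, 8, 9, 10, 11, 3, 0]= (0 12 3 13)(1 4)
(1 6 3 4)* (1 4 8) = [0, 6, 2, 8, 4, 5, 3, 7, 1] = (1 6 3 8)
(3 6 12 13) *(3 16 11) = [0, 1, 2, 6, 4, 5, 12, 7, 8, 9, 10, 3, 13, 16, 14, 15, 11] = (3 6 12 13 16 11)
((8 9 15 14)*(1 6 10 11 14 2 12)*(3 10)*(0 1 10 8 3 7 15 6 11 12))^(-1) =((0 1 11 14 3 8 9 6 7 15 2)(10 12))^(-1) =(0 2 15 7 6 9 8 3 14 11 1)(10 12)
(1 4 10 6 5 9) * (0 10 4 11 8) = (0 10 6 5 9 1 11 8) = [10, 11, 2, 3, 4, 9, 5, 7, 0, 1, 6, 8]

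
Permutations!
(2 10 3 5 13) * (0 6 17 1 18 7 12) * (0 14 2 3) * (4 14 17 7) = (0 6 7 12 17 1 18 4 14 2 10)(3 5 13) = [6, 18, 10, 5, 14, 13, 7, 12, 8, 9, 0, 11, 17, 3, 2, 15, 16, 1, 4]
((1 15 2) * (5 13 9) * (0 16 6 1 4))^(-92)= (0 4 2 15 1 6 16)(5 13 9)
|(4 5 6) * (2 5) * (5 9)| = |(2 9 5 6 4)| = 5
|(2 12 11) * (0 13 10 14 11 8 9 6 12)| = 12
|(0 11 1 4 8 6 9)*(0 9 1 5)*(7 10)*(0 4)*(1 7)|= 9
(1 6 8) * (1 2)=(1 6 8 2)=[0, 6, 1, 3, 4, 5, 8, 7, 2]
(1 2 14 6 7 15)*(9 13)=(1 2 14 6 7 15)(9 13)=[0, 2, 14, 3, 4, 5, 7, 15, 8, 13, 10, 11, 12, 9, 6, 1]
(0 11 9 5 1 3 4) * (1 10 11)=(0 1 3 4)(5 10 11 9)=[1, 3, 2, 4, 0, 10, 6, 7, 8, 5, 11, 9]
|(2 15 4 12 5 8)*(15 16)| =|(2 16 15 4 12 5 8)| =7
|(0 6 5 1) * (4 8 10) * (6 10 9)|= 8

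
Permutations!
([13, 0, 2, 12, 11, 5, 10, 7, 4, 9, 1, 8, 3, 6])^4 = (0 1 10 6 13)(4 11 8)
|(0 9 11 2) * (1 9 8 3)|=7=|(0 8 3 1 9 11 2)|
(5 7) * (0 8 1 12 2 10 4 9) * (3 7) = [8, 12, 10, 7, 9, 3, 6, 5, 1, 0, 4, 11, 2] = (0 8 1 12 2 10 4 9)(3 7 5)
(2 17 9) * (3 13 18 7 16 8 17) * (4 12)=(2 3 13 18 7 16 8 17 9)(4 12)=[0, 1, 3, 13, 12, 5, 6, 16, 17, 2, 10, 11, 4, 18, 14, 15, 8, 9, 7]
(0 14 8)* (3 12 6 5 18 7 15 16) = (0 14 8)(3 12 6 5 18 7 15 16) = [14, 1, 2, 12, 4, 18, 5, 15, 0, 9, 10, 11, 6, 13, 8, 16, 3, 17, 7]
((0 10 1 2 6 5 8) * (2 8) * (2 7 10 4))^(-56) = (0 1 7 6 4 8 10 5 2)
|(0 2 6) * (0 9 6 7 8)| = |(0 2 7 8)(6 9)| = 4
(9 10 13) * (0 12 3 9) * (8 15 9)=(0 12 3 8 15 9 10 13)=[12, 1, 2, 8, 4, 5, 6, 7, 15, 10, 13, 11, 3, 0, 14, 9]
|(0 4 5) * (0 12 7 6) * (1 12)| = |(0 4 5 1 12 7 6)| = 7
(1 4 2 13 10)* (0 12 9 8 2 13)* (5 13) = (0 12 9 8 2)(1 4 5 13 10) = [12, 4, 0, 3, 5, 13, 6, 7, 2, 8, 1, 11, 9, 10]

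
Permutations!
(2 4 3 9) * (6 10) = (2 4 3 9)(6 10) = [0, 1, 4, 9, 3, 5, 10, 7, 8, 2, 6]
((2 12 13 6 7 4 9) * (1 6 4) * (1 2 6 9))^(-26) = ((1 9 6 7 2 12 13 4))^(-26) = (1 13 2 6)(4 12 7 9)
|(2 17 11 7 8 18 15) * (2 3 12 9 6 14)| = |(2 17 11 7 8 18 15 3 12 9 6 14)| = 12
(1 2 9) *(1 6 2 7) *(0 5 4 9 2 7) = (0 5 4 9 6 7 1) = [5, 0, 2, 3, 9, 4, 7, 1, 8, 6]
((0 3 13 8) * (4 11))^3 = (0 8 13 3)(4 11)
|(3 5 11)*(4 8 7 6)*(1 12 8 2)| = |(1 12 8 7 6 4 2)(3 5 11)| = 21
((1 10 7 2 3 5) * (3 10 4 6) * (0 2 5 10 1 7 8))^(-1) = (0 8 10 3 6 4 1 2)(5 7)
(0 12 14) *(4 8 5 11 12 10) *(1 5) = (0 10 4 8 1 5 11 12 14) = [10, 5, 2, 3, 8, 11, 6, 7, 1, 9, 4, 12, 14, 13, 0]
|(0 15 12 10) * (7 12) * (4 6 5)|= 15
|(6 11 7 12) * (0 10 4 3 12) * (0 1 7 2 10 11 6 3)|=10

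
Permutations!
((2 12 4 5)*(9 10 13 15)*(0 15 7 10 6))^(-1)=(0 6 9 15)(2 5 4 12)(7 13 10)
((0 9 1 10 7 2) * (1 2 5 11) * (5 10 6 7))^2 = (0 2 9)(1 7 5)(6 10 11) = ((0 9 2)(1 6 7 10 5 11))^2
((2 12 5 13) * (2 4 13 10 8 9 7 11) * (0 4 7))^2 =(0 13 11 12 10 9 4 7 2 5 8) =((0 4 13 7 11 2 12 5 10 8 9))^2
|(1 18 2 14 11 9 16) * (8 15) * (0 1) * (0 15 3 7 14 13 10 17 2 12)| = 8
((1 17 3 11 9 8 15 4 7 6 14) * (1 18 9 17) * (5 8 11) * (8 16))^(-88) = ((3 5 16 8 15 4 7 6 14 18 9 11 17))^(-88) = (3 8 7 18 17 16 4 14 11 5 15 6 9)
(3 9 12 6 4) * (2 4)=[0, 1, 4, 9, 3, 5, 2, 7, 8, 12, 10, 11, 6]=(2 4 3 9 12 6)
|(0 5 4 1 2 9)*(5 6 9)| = |(0 6 9)(1 2 5 4)| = 12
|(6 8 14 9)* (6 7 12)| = |(6 8 14 9 7 12)| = 6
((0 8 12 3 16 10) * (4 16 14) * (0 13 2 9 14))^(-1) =((0 8 12 3)(2 9 14 4 16 10 13))^(-1) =(0 3 12 8)(2 13 10 16 4 14 9)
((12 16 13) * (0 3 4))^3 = (16)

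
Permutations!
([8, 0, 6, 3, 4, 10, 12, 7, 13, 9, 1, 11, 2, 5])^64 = (0 10 13)(1 5 8)(2 6 12)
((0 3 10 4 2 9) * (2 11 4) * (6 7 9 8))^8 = (11)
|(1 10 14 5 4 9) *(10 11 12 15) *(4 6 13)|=|(1 11 12 15 10 14 5 6 13 4 9)|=11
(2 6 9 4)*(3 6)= [0, 1, 3, 6, 2, 5, 9, 7, 8, 4]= (2 3 6 9 4)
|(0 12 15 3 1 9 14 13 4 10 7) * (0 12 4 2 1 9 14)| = |(0 4 10 7 12 15 3 9)(1 14 13 2)| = 8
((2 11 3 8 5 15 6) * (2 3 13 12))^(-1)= ((2 11 13 12)(3 8 5 15 6))^(-1)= (2 12 13 11)(3 6 15 5 8)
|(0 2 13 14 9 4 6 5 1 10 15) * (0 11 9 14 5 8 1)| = |(0 2 13 5)(1 10 15 11 9 4 6 8)| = 8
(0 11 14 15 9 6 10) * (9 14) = (0 11 9 6 10)(14 15) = [11, 1, 2, 3, 4, 5, 10, 7, 8, 6, 0, 9, 12, 13, 15, 14]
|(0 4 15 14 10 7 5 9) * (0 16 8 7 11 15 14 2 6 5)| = 13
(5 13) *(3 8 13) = (3 8 13 5) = [0, 1, 2, 8, 4, 3, 6, 7, 13, 9, 10, 11, 12, 5]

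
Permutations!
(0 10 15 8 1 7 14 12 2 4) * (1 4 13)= (0 10 15 8 4)(1 7 14 12 2 13)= [10, 7, 13, 3, 0, 5, 6, 14, 4, 9, 15, 11, 2, 1, 12, 8]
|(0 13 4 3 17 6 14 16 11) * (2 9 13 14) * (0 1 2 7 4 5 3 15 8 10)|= |(0 14 16 11 1 2 9 13 5 3 17 6 7 4 15 8 10)|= 17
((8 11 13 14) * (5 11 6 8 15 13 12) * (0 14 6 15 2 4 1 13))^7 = ((0 14 2 4 1 13 6 8 15)(5 11 12))^7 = (0 8 13 4 14 15 6 1 2)(5 11 12)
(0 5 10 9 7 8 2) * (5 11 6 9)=(0 11 6 9 7 8 2)(5 10)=[11, 1, 0, 3, 4, 10, 9, 8, 2, 7, 5, 6]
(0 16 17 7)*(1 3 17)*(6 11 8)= (0 16 1 3 17 7)(6 11 8)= [16, 3, 2, 17, 4, 5, 11, 0, 6, 9, 10, 8, 12, 13, 14, 15, 1, 7]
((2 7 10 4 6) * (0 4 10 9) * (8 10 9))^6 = ((0 4 6 2 7 8 10 9))^6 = (0 10 7 6)(2 4 9 8)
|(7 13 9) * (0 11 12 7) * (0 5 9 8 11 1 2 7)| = |(0 1 2 7 13 8 11 12)(5 9)| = 8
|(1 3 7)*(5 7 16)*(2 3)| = 6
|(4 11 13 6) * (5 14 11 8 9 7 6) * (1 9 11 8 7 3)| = |(1 9 3)(4 7 6)(5 14 8 11 13)| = 15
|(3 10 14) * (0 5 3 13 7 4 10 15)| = |(0 5 3 15)(4 10 14 13 7)| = 20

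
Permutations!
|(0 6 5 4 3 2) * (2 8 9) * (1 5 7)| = |(0 6 7 1 5 4 3 8 9 2)| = 10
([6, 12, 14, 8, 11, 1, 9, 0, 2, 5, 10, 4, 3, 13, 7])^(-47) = [2, 6, 12, 5, 11, 0, 14, 8, 1, 7, 10, 4, 9, 13, 3]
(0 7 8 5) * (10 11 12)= [7, 1, 2, 3, 4, 0, 6, 8, 5, 9, 11, 12, 10]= (0 7 8 5)(10 11 12)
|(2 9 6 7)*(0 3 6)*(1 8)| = 6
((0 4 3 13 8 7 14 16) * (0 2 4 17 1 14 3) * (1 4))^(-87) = (17)(1 14 16 2)(3 13 8 7)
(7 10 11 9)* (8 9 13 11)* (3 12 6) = (3 12 6)(7 10 8 9)(11 13) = [0, 1, 2, 12, 4, 5, 3, 10, 9, 7, 8, 13, 6, 11]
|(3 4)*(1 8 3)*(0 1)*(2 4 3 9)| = |(0 1 8 9 2 4)| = 6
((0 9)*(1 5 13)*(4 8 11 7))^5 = (0 9)(1 13 5)(4 8 11 7)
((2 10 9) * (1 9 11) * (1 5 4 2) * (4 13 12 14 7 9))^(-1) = (1 9 7 14 12 13 5 11 10 2 4)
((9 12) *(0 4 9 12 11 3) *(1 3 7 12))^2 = (0 9 7 1)(3 4 11 12)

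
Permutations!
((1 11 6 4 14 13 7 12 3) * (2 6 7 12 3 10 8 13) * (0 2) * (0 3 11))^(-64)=(0 1 3 14 4 6 2)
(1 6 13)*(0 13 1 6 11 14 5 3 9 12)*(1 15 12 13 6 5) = (0 6 15 12)(1 11 14)(3 9 13 5) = [6, 11, 2, 9, 4, 3, 15, 7, 8, 13, 10, 14, 0, 5, 1, 12]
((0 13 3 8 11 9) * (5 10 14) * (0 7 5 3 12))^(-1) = (0 12 13)(3 14 10 5 7 9 11 8)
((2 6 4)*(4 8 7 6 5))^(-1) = ((2 5 4)(6 8 7))^(-1) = (2 4 5)(6 7 8)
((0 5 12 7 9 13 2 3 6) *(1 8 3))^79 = ((0 5 12 7 9 13 2 1 8 3 6))^79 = (0 12 9 2 8 6 5 7 13 1 3)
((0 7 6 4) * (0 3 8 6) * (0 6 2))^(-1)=(0 2 8 3 4 6 7)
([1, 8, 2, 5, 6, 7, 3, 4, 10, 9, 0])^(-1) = (0 10 8 1)(3 6 4 7 5)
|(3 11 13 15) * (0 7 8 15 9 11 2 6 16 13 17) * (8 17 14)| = 30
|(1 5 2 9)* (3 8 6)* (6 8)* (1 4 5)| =4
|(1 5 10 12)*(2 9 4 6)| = 4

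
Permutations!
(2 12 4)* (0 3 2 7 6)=(0 3 2 12 4 7 6)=[3, 1, 12, 2, 7, 5, 0, 6, 8, 9, 10, 11, 4]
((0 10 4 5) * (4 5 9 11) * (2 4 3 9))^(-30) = (11)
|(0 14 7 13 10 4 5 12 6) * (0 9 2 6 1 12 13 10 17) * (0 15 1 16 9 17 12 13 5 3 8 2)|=|(0 14 7 10 4 3 8 2 6 17 15 1 13 12 16 9)|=16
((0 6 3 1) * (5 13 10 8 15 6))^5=((0 5 13 10 8 15 6 3 1))^5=(0 15 5 6 13 3 10 1 8)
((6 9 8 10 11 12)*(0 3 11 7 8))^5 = (0 9 6 12 11 3)(7 10 8)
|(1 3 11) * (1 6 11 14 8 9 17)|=6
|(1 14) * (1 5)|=|(1 14 5)|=3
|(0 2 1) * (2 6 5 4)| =6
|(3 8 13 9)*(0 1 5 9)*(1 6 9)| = 6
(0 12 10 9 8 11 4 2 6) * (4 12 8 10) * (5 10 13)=(0 8 11 12 4 2 6)(5 10 9 13)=[8, 1, 6, 3, 2, 10, 0, 7, 11, 13, 9, 12, 4, 5]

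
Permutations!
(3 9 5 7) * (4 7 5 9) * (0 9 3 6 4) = (0 9 3)(4 7 6) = [9, 1, 2, 0, 7, 5, 4, 6, 8, 3]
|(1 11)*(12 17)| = 2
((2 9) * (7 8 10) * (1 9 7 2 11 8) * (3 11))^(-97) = (1 7 2 10 8 11 3 9)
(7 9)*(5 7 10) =(5 7 9 10) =[0, 1, 2, 3, 4, 7, 6, 9, 8, 10, 5]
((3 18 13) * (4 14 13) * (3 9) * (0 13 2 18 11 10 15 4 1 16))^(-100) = ((0 13 9 3 11 10 15 4 14 2 18 1 16))^(-100) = (0 11 14 16 3 4 1 9 15 18 13 10 2)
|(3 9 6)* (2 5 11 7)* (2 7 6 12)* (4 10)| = |(2 5 11 6 3 9 12)(4 10)| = 14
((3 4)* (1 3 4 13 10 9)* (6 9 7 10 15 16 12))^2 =((1 3 13 15 16 12 6 9)(7 10))^2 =(1 13 16 6)(3 15 12 9)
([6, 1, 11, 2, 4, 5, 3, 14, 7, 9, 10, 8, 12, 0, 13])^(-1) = [13, 1, 3, 6, 4, 5, 0, 8, 11, 9, 10, 2, 12, 14, 7]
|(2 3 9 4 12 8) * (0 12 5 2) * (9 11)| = 6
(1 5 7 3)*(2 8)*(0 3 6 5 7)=(0 3 1 7 6 5)(2 8)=[3, 7, 8, 1, 4, 0, 5, 6, 2]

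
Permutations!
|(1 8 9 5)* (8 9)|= 3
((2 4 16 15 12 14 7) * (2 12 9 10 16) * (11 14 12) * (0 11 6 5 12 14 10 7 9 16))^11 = (0 10 11)(2 4)(5 6 7 9 14 12)(15 16)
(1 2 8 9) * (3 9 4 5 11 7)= (1 2 8 4 5 11 7 3 9)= [0, 2, 8, 9, 5, 11, 6, 3, 4, 1, 10, 7]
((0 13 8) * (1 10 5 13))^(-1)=(0 8 13 5 10 1)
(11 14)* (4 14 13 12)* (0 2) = (0 2)(4 14 11 13 12) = [2, 1, 0, 3, 14, 5, 6, 7, 8, 9, 10, 13, 4, 12, 11]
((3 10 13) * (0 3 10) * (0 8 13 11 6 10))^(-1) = ((0 3 8 13)(6 10 11))^(-1) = (0 13 8 3)(6 11 10)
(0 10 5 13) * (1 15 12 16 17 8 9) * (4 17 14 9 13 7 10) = (0 4 17 8 13)(1 15 12 16 14 9)(5 7 10) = [4, 15, 2, 3, 17, 7, 6, 10, 13, 1, 5, 11, 16, 0, 9, 12, 14, 8]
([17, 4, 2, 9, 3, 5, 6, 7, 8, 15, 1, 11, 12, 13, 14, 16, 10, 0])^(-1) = [17, 10, 2, 4, 1, 5, 6, 7, 8, 3, 16, 11, 12, 13, 14, 9, 15, 0]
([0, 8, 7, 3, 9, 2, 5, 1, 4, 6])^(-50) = [0, 2, 6, 3, 1, 9, 4, 5, 7, 8]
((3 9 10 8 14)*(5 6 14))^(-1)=(3 14 6 5 8 10 9)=((3 9 10 8 5 6 14))^(-1)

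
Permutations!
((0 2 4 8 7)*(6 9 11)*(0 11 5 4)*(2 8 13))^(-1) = (0 2 13 4 5 9 6 11 7 8)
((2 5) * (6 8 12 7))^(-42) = (6 12)(7 8)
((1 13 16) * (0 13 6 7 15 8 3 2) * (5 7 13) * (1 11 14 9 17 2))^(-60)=((0 5 7 15 8 3 1 6 13 16 11 14 9 17 2))^(-60)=(17)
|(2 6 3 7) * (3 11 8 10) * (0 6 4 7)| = 6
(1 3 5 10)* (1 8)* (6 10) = [0, 3, 2, 5, 4, 6, 10, 7, 1, 9, 8] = (1 3 5 6 10 8)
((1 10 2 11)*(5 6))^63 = ((1 10 2 11)(5 6))^63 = (1 11 2 10)(5 6)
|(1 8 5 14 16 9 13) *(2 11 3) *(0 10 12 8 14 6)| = 30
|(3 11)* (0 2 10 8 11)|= 6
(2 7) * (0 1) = [1, 0, 7, 3, 4, 5, 6, 2] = (0 1)(2 7)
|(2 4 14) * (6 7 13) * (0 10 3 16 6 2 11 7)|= 30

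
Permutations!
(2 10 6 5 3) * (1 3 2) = (1 3)(2 10 6 5) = [0, 3, 10, 1, 4, 2, 5, 7, 8, 9, 6]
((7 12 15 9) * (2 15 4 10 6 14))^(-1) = (2 14 6 10 4 12 7 9 15)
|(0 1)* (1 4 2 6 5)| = |(0 4 2 6 5 1)| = 6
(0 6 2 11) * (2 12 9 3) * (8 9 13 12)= (0 6 8 9 3 2 11)(12 13)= [6, 1, 11, 2, 4, 5, 8, 7, 9, 3, 10, 0, 13, 12]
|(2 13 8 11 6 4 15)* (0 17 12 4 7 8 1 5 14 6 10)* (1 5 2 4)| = |(0 17 12 1 2 13 5 14 6 7 8 11 10)(4 15)| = 26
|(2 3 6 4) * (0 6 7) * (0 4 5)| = 12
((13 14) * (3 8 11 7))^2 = ((3 8 11 7)(13 14))^2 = (14)(3 11)(7 8)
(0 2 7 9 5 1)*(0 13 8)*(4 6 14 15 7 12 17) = (0 2 12 17 4 6 14 15 7 9 5 1 13 8) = [2, 13, 12, 3, 6, 1, 14, 9, 0, 5, 10, 11, 17, 8, 15, 7, 16, 4]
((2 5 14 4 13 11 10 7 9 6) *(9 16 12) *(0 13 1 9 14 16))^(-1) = (0 7 10 11 13)(1 4 14 12 16 5 2 6 9)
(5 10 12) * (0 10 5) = (0 10 12) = [10, 1, 2, 3, 4, 5, 6, 7, 8, 9, 12, 11, 0]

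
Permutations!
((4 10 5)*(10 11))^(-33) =((4 11 10 5))^(-33) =(4 5 10 11)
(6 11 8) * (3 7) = (3 7)(6 11 8) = [0, 1, 2, 7, 4, 5, 11, 3, 6, 9, 10, 8]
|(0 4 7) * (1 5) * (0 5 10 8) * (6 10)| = |(0 4 7 5 1 6 10 8)| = 8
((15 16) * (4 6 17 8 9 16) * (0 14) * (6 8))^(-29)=(0 14)(4 8 9 16 15)(6 17)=((0 14)(4 8 9 16 15)(6 17))^(-29)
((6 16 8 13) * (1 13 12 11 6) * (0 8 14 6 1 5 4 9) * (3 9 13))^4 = (0 1 8 3 12 9 11)(4 13 5)(6 16 14)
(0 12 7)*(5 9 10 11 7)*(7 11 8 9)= [12, 1, 2, 3, 4, 7, 6, 0, 9, 10, 8, 11, 5]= (0 12 5 7)(8 9 10)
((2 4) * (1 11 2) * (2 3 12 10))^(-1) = (1 4 2 10 12 3 11) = ((1 11 3 12 10 2 4))^(-1)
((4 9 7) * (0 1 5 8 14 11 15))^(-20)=(0 1 5 8 14 11 15)(4 9 7)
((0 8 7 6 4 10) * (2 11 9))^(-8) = ((0 8 7 6 4 10)(2 11 9))^(-8) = (0 4 7)(2 11 9)(6 8 10)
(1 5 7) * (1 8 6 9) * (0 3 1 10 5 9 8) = (0 3 1 9 10 5 7)(6 8) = [3, 9, 2, 1, 4, 7, 8, 0, 6, 10, 5]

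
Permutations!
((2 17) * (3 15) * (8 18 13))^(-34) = (8 13 18)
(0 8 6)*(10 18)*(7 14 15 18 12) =(0 8 6)(7 14 15 18 10 12) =[8, 1, 2, 3, 4, 5, 0, 14, 6, 9, 12, 11, 7, 13, 15, 18, 16, 17, 10]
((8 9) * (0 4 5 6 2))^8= (9)(0 6 4 2 5)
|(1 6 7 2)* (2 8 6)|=|(1 2)(6 7 8)|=6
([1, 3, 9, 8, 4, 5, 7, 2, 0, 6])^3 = (0 8 3 1)(2 7 6 9)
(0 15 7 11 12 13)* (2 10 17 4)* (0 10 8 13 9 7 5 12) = (0 15 5 12 9 7 11)(2 8 13 10 17 4) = [15, 1, 8, 3, 2, 12, 6, 11, 13, 7, 17, 0, 9, 10, 14, 5, 16, 4]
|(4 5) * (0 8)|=|(0 8)(4 5)|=2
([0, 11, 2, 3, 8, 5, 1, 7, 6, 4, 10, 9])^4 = [0, 8, 2, 3, 11, 5, 4, 7, 9, 1, 10, 6]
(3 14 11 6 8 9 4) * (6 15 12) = (3 14 11 15 12 6 8 9 4) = [0, 1, 2, 14, 3, 5, 8, 7, 9, 4, 10, 15, 6, 13, 11, 12]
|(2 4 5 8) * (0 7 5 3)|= 7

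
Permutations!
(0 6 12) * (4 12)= (0 6 4 12)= [6, 1, 2, 3, 12, 5, 4, 7, 8, 9, 10, 11, 0]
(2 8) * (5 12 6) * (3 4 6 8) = (2 3 4 6 5 12 8) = [0, 1, 3, 4, 6, 12, 5, 7, 2, 9, 10, 11, 8]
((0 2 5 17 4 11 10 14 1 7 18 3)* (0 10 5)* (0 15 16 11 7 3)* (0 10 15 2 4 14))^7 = ((0 4 7 18 10)(1 3 15 16 11 5 17 14))^7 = (0 7 10 4 18)(1 14 17 5 11 16 15 3)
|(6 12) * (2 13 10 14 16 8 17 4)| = 8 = |(2 13 10 14 16 8 17 4)(6 12)|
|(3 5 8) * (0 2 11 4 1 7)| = |(0 2 11 4 1 7)(3 5 8)| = 6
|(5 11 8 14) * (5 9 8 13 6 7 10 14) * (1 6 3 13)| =18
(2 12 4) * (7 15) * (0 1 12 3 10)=(0 1 12 4 2 3 10)(7 15)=[1, 12, 3, 10, 2, 5, 6, 15, 8, 9, 0, 11, 4, 13, 14, 7]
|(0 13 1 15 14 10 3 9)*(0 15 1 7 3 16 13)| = 8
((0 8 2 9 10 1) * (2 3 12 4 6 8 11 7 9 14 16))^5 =(0 1 10 9 7 11)(2 16 14)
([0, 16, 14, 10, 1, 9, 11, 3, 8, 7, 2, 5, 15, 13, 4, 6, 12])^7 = [0, 9, 6, 12, 5, 4, 2, 16, 8, 1, 15, 14, 3, 13, 11, 10, 7]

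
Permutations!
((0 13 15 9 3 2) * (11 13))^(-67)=((0 11 13 15 9 3 2))^(-67)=(0 15 2 13 3 11 9)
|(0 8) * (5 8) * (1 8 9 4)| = |(0 5 9 4 1 8)| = 6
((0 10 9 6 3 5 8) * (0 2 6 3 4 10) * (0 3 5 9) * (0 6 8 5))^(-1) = ((0 3 9)(2 8)(4 10 6))^(-1) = (0 9 3)(2 8)(4 6 10)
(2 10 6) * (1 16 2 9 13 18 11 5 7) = [0, 16, 10, 3, 4, 7, 9, 1, 8, 13, 6, 5, 12, 18, 14, 15, 2, 17, 11] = (1 16 2 10 6 9 13 18 11 5 7)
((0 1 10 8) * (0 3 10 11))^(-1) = ((0 1 11)(3 10 8))^(-1) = (0 11 1)(3 8 10)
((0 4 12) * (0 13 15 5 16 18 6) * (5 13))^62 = (0 6 18 16 5 12 4)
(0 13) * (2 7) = [13, 1, 7, 3, 4, 5, 6, 2, 8, 9, 10, 11, 12, 0] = (0 13)(2 7)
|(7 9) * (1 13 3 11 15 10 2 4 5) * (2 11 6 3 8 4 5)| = 6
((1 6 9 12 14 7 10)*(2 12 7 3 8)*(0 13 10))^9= (0 10 6 7 13 1 9)(2 8 3 14 12)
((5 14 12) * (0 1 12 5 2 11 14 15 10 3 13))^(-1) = (0 13 3 10 15 5 14 11 2 12 1)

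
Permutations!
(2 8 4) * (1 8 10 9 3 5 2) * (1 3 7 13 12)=(1 8 4 3 5 2 10 9 7 13 12)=[0, 8, 10, 5, 3, 2, 6, 13, 4, 7, 9, 11, 1, 12]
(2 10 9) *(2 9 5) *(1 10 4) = (1 10 5 2 4) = [0, 10, 4, 3, 1, 2, 6, 7, 8, 9, 5]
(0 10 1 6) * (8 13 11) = (0 10 1 6)(8 13 11) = [10, 6, 2, 3, 4, 5, 0, 7, 13, 9, 1, 8, 12, 11]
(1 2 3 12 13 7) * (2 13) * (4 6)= (1 13 7)(2 3 12)(4 6)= [0, 13, 3, 12, 6, 5, 4, 1, 8, 9, 10, 11, 2, 7]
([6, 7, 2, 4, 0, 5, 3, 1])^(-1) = [4, 7, 2, 6, 3, 5, 0, 1]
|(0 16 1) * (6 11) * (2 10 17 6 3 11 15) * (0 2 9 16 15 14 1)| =|(0 15 9 16)(1 2 10 17 6 14)(3 11)| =12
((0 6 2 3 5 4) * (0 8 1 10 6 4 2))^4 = (0 10 8)(1 4 6)(2 3 5)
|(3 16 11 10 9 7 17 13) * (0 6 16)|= |(0 6 16 11 10 9 7 17 13 3)|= 10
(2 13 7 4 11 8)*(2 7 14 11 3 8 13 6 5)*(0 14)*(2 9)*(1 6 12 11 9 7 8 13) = (0 14 9 2 12 11 1 6 5 7 4 3 13) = [14, 6, 12, 13, 3, 7, 5, 4, 8, 2, 10, 1, 11, 0, 9]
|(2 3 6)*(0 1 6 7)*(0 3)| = 4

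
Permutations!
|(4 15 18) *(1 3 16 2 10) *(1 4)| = |(1 3 16 2 10 4 15 18)| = 8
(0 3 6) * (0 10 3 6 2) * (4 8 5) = (0 6 10 3 2)(4 8 5) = [6, 1, 0, 2, 8, 4, 10, 7, 5, 9, 3]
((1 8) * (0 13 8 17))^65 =((0 13 8 1 17))^65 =(17)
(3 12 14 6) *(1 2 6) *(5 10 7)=(1 2 6 3 12 14)(5 10 7)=[0, 2, 6, 12, 4, 10, 3, 5, 8, 9, 7, 11, 14, 13, 1]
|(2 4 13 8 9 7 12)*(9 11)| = 8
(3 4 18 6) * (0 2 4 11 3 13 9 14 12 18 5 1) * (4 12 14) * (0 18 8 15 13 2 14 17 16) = (0 14 17 16)(1 18 6 2 12 8 15 13 9 4 5)(3 11) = [14, 18, 12, 11, 5, 1, 2, 7, 15, 4, 10, 3, 8, 9, 17, 13, 0, 16, 6]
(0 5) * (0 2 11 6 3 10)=(0 5 2 11 6 3 10)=[5, 1, 11, 10, 4, 2, 3, 7, 8, 9, 0, 6]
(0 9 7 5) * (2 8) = (0 9 7 5)(2 8) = [9, 1, 8, 3, 4, 0, 6, 5, 2, 7]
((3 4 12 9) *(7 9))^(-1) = ((3 4 12 7 9))^(-1) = (3 9 7 12 4)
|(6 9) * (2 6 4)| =4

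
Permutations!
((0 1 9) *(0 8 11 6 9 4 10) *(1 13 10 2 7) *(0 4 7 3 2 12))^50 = (13)(6 8)(9 11)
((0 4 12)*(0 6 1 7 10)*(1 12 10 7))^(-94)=((0 4 10)(6 12))^(-94)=(12)(0 10 4)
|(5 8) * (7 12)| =2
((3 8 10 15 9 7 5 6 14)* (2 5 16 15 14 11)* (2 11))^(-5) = (2 5 6)(3 14 10 8)(7 9 15 16)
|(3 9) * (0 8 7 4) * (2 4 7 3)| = 6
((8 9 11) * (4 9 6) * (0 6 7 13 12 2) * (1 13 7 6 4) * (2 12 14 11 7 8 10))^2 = (0 9 8 1 14 10)(2 4 7 6 13 11) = ((0 4 9 7 8 6 1 13 14 11 10 2))^2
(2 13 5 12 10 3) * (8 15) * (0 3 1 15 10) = [3, 15, 13, 2, 4, 12, 6, 7, 10, 9, 1, 11, 0, 5, 14, 8] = (0 3 2 13 5 12)(1 15 8 10)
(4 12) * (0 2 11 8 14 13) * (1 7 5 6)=[2, 7, 11, 3, 12, 6, 1, 5, 14, 9, 10, 8, 4, 0, 13]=(0 2 11 8 14 13)(1 7 5 6)(4 12)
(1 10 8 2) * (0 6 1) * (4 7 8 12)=(0 6 1 10 12 4 7 8 2)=[6, 10, 0, 3, 7, 5, 1, 8, 2, 9, 12, 11, 4]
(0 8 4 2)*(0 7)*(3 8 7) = (0 7)(2 3 8 4) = [7, 1, 3, 8, 2, 5, 6, 0, 4]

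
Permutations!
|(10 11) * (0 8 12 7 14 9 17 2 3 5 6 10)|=13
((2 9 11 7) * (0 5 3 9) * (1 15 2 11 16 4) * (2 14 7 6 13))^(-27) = ((0 5 3 9 16 4 1 15 14 7 11 6 13 2))^(-27) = (0 5 3 9 16 4 1 15 14 7 11 6 13 2)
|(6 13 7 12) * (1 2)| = |(1 2)(6 13 7 12)| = 4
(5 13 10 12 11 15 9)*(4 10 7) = [0, 1, 2, 3, 10, 13, 6, 4, 8, 5, 12, 15, 11, 7, 14, 9] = (4 10 12 11 15 9 5 13 7)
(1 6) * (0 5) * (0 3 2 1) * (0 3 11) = (0 5 11)(1 6 3 2) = [5, 6, 1, 2, 4, 11, 3, 7, 8, 9, 10, 0]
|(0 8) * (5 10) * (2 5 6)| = |(0 8)(2 5 10 6)| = 4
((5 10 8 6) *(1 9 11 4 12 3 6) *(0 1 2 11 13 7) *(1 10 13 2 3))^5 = ((0 10 8 3 6 5 13 7)(1 9 2 11 4 12))^5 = (0 5 8 7 6 10 13 3)(1 12 4 11 2 9)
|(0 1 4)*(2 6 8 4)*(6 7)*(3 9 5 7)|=|(0 1 2 3 9 5 7 6 8 4)|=10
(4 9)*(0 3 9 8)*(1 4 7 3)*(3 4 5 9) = (0 1 5 9 7 4 8) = [1, 5, 2, 3, 8, 9, 6, 4, 0, 7]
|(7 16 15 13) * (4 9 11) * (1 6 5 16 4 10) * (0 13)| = 12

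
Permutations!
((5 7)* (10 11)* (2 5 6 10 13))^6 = ((2 5 7 6 10 11 13))^6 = (2 13 11 10 6 7 5)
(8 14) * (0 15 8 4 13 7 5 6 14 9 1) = (0 15 8 9 1)(4 13 7 5 6 14) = [15, 0, 2, 3, 13, 6, 14, 5, 9, 1, 10, 11, 12, 7, 4, 8]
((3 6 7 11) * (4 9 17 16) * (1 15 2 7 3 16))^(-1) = ((1 15 2 7 11 16 4 9 17)(3 6))^(-1) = (1 17 9 4 16 11 7 2 15)(3 6)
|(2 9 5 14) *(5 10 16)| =6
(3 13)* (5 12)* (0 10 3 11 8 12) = (0 10 3 13 11 8 12 5) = [10, 1, 2, 13, 4, 0, 6, 7, 12, 9, 3, 8, 5, 11]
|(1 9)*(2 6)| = |(1 9)(2 6)| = 2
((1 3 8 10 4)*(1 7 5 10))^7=(1 3 8)(4 10 5 7)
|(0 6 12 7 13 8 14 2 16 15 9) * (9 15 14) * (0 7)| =12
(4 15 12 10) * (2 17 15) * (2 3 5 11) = (2 17 15 12 10 4 3 5 11) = [0, 1, 17, 5, 3, 11, 6, 7, 8, 9, 4, 2, 10, 13, 14, 12, 16, 15]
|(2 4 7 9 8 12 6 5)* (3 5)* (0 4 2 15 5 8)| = |(0 4 7 9)(3 8 12 6)(5 15)| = 4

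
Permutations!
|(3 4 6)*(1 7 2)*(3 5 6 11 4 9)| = 6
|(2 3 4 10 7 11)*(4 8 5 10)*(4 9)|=14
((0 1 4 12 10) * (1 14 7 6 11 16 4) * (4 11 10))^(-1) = ((0 14 7 6 10)(4 12)(11 16))^(-1) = (0 10 6 7 14)(4 12)(11 16)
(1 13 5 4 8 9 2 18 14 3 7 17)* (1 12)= (1 13 5 4 8 9 2 18 14 3 7 17 12)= [0, 13, 18, 7, 8, 4, 6, 17, 9, 2, 10, 11, 1, 5, 3, 15, 16, 12, 14]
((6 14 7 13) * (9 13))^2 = (6 7 13 14 9)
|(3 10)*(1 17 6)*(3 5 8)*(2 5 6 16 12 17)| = 21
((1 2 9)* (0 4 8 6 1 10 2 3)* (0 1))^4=(2 9 10)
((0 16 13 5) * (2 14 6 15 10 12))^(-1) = ((0 16 13 5)(2 14 6 15 10 12))^(-1) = (0 5 13 16)(2 12 10 15 6 14)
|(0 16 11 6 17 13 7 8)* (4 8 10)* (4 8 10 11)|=5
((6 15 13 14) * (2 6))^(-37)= ((2 6 15 13 14))^(-37)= (2 13 6 14 15)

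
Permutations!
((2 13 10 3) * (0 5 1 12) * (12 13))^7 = (0 12 2 3 10 13 1 5)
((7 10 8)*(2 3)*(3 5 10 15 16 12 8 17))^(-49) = (2 5 10 17 3)(7 15 16 12 8)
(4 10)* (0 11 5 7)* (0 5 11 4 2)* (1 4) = (11)(0 1 4 10 2)(5 7) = [1, 4, 0, 3, 10, 7, 6, 5, 8, 9, 2, 11]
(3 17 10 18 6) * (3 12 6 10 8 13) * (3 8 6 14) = (3 17 6 12 14)(8 13)(10 18) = [0, 1, 2, 17, 4, 5, 12, 7, 13, 9, 18, 11, 14, 8, 3, 15, 16, 6, 10]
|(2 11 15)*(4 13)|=6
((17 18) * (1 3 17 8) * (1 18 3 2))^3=((1 2)(3 17)(8 18))^3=(1 2)(3 17)(8 18)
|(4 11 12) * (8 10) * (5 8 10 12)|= 5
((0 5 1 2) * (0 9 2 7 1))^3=((0 5)(1 7)(2 9))^3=(0 5)(1 7)(2 9)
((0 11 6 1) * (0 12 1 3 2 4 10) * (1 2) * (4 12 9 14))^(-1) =(0 10 4 14 9 1 3 6 11)(2 12)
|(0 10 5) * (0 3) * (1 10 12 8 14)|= |(0 12 8 14 1 10 5 3)|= 8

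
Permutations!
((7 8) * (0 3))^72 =(8)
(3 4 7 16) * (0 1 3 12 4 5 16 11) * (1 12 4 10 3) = (0 12 10 3 5 16 4 7 11) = [12, 1, 2, 5, 7, 16, 6, 11, 8, 9, 3, 0, 10, 13, 14, 15, 4]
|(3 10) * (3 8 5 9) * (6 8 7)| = |(3 10 7 6 8 5 9)| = 7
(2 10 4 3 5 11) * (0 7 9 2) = (0 7 9 2 10 4 3 5 11) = [7, 1, 10, 5, 3, 11, 6, 9, 8, 2, 4, 0]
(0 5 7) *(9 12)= (0 5 7)(9 12)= [5, 1, 2, 3, 4, 7, 6, 0, 8, 12, 10, 11, 9]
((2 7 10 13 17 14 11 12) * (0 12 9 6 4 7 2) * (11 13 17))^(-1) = ((0 12)(4 7 10 17 14 13 11 9 6))^(-1) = (0 12)(4 6 9 11 13 14 17 10 7)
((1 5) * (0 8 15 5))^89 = (0 1 5 15 8)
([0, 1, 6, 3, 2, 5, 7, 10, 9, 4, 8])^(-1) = (2 4 9 8 10 7 6)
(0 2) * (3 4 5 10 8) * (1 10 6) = [2, 10, 0, 4, 5, 6, 1, 7, 3, 9, 8] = (0 2)(1 10 8 3 4 5 6)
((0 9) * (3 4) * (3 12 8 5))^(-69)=((0 9)(3 4 12 8 5))^(-69)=(0 9)(3 4 12 8 5)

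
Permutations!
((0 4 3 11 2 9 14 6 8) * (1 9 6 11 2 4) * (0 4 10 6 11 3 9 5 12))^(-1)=(0 12 5 1)(2 3 14 9 4 8 6 10 11)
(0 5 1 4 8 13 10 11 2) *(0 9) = (0 5 1 4 8 13 10 11 2 9) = [5, 4, 9, 3, 8, 1, 6, 7, 13, 0, 11, 2, 12, 10]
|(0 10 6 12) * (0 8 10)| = |(6 12 8 10)| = 4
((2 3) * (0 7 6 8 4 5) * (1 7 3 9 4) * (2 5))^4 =(0 3 5)(2 9 4)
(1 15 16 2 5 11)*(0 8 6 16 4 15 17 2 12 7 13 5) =(0 8 6 16 12 7 13 5 11 1 17 2)(4 15) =[8, 17, 0, 3, 15, 11, 16, 13, 6, 9, 10, 1, 7, 5, 14, 4, 12, 2]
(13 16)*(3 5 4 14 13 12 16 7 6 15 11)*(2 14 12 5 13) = [0, 1, 14, 13, 12, 4, 15, 6, 8, 9, 10, 3, 16, 7, 2, 11, 5] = (2 14)(3 13 7 6 15 11)(4 12 16 5)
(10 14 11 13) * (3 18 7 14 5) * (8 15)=(3 18 7 14 11 13 10 5)(8 15)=[0, 1, 2, 18, 4, 3, 6, 14, 15, 9, 5, 13, 12, 10, 11, 8, 16, 17, 7]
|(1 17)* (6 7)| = 2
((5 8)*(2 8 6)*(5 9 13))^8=(2 9 5)(6 8 13)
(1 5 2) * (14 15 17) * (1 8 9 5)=(2 8 9 5)(14 15 17)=[0, 1, 8, 3, 4, 2, 6, 7, 9, 5, 10, 11, 12, 13, 15, 17, 16, 14]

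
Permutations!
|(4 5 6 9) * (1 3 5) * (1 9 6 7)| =4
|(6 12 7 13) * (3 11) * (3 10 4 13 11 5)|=|(3 5)(4 13 6 12 7 11 10)|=14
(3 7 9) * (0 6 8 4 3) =(0 6 8 4 3 7 9) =[6, 1, 2, 7, 3, 5, 8, 9, 4, 0]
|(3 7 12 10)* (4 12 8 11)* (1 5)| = 14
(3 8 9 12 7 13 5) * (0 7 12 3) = (0 7 13 5)(3 8 9) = [7, 1, 2, 8, 4, 0, 6, 13, 9, 3, 10, 11, 12, 5]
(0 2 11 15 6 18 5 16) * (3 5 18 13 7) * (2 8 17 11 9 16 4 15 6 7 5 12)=(18)(0 8 17 11 6 13 5 4 15 7 3 12 2 9 16)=[8, 1, 9, 12, 15, 4, 13, 3, 17, 16, 10, 6, 2, 5, 14, 7, 0, 11, 18]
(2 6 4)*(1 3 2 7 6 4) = (1 3 2 4 7 6) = [0, 3, 4, 2, 7, 5, 1, 6]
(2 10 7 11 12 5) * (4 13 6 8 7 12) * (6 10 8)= [0, 1, 8, 3, 13, 2, 6, 11, 7, 9, 12, 4, 5, 10]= (2 8 7 11 4 13 10 12 5)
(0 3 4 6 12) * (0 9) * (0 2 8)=(0 3 4 6 12 9 2 8)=[3, 1, 8, 4, 6, 5, 12, 7, 0, 2, 10, 11, 9]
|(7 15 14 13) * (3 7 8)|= |(3 7 15 14 13 8)|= 6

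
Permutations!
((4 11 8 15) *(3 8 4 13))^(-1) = (3 13 15 8)(4 11)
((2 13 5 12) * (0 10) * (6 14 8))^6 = (14)(2 5)(12 13)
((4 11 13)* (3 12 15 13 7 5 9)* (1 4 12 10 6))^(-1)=((1 4 11 7 5 9 3 10 6)(12 15 13))^(-1)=(1 6 10 3 9 5 7 11 4)(12 13 15)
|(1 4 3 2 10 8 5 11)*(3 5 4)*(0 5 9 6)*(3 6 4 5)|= |(0 3 2 10 8 5 11 1 6)(4 9)|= 18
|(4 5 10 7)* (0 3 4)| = 6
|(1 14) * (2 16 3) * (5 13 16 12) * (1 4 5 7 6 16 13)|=12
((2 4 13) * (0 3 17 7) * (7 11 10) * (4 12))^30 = ((0 3 17 11 10 7)(2 12 4 13))^30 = (17)(2 4)(12 13)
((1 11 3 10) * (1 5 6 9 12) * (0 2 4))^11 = (0 4 2)(1 10 9 11 5 12 3 6)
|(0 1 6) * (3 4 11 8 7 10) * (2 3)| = 21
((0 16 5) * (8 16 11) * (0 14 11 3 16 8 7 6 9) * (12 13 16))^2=(0 12 16 14 7 9 3 13 5 11 6)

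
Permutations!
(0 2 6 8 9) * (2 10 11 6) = (0 10 11 6 8 9) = [10, 1, 2, 3, 4, 5, 8, 7, 9, 0, 11, 6]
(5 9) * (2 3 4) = (2 3 4)(5 9) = [0, 1, 3, 4, 2, 9, 6, 7, 8, 5]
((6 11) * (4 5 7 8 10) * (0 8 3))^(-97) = ((0 8 10 4 5 7 3)(6 11))^(-97) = (0 8 10 4 5 7 3)(6 11)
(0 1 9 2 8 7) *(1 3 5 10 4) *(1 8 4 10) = (10)(0 3 5 1 9 2 4 8 7) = [3, 9, 4, 5, 8, 1, 6, 0, 7, 2, 10]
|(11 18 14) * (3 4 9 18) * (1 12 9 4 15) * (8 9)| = |(1 12 8 9 18 14 11 3 15)| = 9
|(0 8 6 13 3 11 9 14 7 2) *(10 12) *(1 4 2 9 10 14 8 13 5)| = 15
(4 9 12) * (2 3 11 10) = [0, 1, 3, 11, 9, 5, 6, 7, 8, 12, 2, 10, 4] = (2 3 11 10)(4 9 12)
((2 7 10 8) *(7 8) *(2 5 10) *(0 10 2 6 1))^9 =(0 1 6 7 10)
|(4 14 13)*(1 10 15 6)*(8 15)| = |(1 10 8 15 6)(4 14 13)| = 15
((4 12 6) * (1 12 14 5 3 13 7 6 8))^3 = ((1 12 8)(3 13 7 6 4 14 5))^3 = (3 6 5 7 14 13 4)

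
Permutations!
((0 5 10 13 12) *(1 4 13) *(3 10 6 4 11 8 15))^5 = (0 12 13 4 6 5)(1 10 3 15 8 11) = ((0 5 6 4 13 12)(1 11 8 15 3 10))^5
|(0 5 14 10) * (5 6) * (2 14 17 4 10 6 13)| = 9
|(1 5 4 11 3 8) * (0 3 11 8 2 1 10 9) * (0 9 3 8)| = |(11)(0 8 10 3 2 1 5 4)| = 8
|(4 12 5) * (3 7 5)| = 5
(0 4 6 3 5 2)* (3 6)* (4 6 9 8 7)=[6, 1, 0, 5, 3, 2, 9, 4, 7, 8]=(0 6 9 8 7 4 3 5 2)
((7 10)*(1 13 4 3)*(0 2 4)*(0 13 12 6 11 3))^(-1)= ((13)(0 2 4)(1 12 6 11 3)(7 10))^(-1)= (13)(0 4 2)(1 3 11 6 12)(7 10)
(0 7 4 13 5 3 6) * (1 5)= [7, 5, 2, 6, 13, 3, 0, 4, 8, 9, 10, 11, 12, 1]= (0 7 4 13 1 5 3 6)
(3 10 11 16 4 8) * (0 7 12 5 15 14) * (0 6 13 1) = (0 7 12 5 15 14 6 13 1)(3 10 11 16 4 8) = [7, 0, 2, 10, 8, 15, 13, 12, 3, 9, 11, 16, 5, 1, 6, 14, 4]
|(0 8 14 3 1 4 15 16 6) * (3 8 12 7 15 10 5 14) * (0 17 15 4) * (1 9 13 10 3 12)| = 20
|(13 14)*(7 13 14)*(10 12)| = |(14)(7 13)(10 12)| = 2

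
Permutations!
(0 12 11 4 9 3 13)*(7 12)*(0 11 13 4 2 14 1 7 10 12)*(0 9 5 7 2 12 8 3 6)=(0 10 8 3 4 5 7 9 6)(1 2 14)(11 12 13)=[10, 2, 14, 4, 5, 7, 0, 9, 3, 6, 8, 12, 13, 11, 1]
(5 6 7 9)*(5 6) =[0, 1, 2, 3, 4, 5, 7, 9, 8, 6] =(6 7 9)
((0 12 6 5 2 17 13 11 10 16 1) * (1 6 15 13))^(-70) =((0 12 15 13 11 10 16 6 5 2 17 1))^(-70) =(0 15 11 16 5 17)(1 12 13 10 6 2)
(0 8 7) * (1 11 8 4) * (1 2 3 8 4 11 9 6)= [11, 9, 3, 8, 2, 5, 1, 0, 7, 6, 10, 4]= (0 11 4 2 3 8 7)(1 9 6)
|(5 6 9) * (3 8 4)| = |(3 8 4)(5 6 9)| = 3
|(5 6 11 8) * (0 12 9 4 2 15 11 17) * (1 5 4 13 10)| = |(0 12 9 13 10 1 5 6 17)(2 15 11 8 4)| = 45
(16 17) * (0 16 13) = (0 16 17 13) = [16, 1, 2, 3, 4, 5, 6, 7, 8, 9, 10, 11, 12, 0, 14, 15, 17, 13]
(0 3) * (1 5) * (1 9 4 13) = (0 3)(1 5 9 4 13) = [3, 5, 2, 0, 13, 9, 6, 7, 8, 4, 10, 11, 12, 1]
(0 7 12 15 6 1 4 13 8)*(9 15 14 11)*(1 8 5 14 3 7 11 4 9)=(0 11 1 9 15 6 8)(3 7 12)(4 13 5 14)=[11, 9, 2, 7, 13, 14, 8, 12, 0, 15, 10, 1, 3, 5, 4, 6]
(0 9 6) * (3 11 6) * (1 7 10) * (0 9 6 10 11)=(0 6 9 3)(1 7 11 10)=[6, 7, 2, 0, 4, 5, 9, 11, 8, 3, 1, 10]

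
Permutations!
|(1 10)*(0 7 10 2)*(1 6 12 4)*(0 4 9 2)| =9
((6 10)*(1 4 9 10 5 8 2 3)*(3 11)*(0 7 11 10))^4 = ((0 7 11 3 1 4 9)(2 10 6 5 8))^4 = (0 1 7 4 11 9 3)(2 8 5 6 10)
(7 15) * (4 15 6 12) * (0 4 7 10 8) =(0 4 15 10 8)(6 12 7) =[4, 1, 2, 3, 15, 5, 12, 6, 0, 9, 8, 11, 7, 13, 14, 10]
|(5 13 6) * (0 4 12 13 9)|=|(0 4 12 13 6 5 9)|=7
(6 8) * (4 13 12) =[0, 1, 2, 3, 13, 5, 8, 7, 6, 9, 10, 11, 4, 12] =(4 13 12)(6 8)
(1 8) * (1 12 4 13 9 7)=[0, 8, 2, 3, 13, 5, 6, 1, 12, 7, 10, 11, 4, 9]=(1 8 12 4 13 9 7)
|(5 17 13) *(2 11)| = 6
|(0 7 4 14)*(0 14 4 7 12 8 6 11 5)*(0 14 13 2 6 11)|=|(0 12 8 11 5 14 13 2 6)|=9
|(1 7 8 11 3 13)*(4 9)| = 6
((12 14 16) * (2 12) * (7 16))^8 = (2 7 12 16 14)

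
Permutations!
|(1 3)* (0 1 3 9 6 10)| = |(0 1 9 6 10)| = 5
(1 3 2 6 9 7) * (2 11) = (1 3 11 2 6 9 7) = [0, 3, 6, 11, 4, 5, 9, 1, 8, 7, 10, 2]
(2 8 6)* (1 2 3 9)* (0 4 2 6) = (0 4 2 8)(1 6 3 9) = [4, 6, 8, 9, 2, 5, 3, 7, 0, 1]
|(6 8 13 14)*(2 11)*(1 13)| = 10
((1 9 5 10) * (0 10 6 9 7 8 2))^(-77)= (0 10 1 7 8 2)(5 6 9)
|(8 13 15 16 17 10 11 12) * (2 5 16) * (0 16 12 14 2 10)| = |(0 16 17)(2 5 12 8 13 15 10 11 14)| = 9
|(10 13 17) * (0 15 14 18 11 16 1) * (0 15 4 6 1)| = |(0 4 6 1 15 14 18 11 16)(10 13 17)| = 9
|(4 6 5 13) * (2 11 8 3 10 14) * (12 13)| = |(2 11 8 3 10 14)(4 6 5 12 13)| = 30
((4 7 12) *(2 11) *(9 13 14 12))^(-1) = (2 11)(4 12 14 13 9 7)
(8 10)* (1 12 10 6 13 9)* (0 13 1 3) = (0 13 9 3)(1 12 10 8 6) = [13, 12, 2, 0, 4, 5, 1, 7, 6, 3, 8, 11, 10, 9]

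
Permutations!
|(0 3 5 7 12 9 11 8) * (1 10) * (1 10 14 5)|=|(0 3 1 14 5 7 12 9 11 8)|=10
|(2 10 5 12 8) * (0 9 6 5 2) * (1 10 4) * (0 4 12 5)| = 6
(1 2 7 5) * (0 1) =(0 1 2 7 5) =[1, 2, 7, 3, 4, 0, 6, 5]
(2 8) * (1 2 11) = (1 2 8 11) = [0, 2, 8, 3, 4, 5, 6, 7, 11, 9, 10, 1]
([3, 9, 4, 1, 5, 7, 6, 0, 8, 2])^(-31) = (0 3 1 9 2 4 5 7)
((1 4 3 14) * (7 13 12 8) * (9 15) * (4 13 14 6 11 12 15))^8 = ((1 13 15 9 4 3 6 11 12 8 7 14))^8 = (1 12 4)(3 13 8)(6 15 7)(9 14 11)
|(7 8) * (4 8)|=|(4 8 7)|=3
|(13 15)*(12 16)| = 2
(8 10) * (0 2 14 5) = (0 2 14 5)(8 10) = [2, 1, 14, 3, 4, 0, 6, 7, 10, 9, 8, 11, 12, 13, 5]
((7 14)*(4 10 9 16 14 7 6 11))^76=((4 10 9 16 14 6 11))^76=(4 11 6 14 16 9 10)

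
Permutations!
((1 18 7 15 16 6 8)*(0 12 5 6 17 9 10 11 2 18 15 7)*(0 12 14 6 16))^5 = (0 15 1 8 6 14)(2 17 18 9 12 10 5 11 16) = ((0 14 6 8 1 15)(2 18 12 5 16 17 9 10 11))^5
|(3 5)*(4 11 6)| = 6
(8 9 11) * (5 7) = (5 7)(8 9 11) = [0, 1, 2, 3, 4, 7, 6, 5, 9, 11, 10, 8]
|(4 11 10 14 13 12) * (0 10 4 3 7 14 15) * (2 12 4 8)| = |(0 10 15)(2 12 3 7 14 13 4 11 8)| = 9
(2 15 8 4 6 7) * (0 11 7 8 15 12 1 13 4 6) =(15)(0 11 7 2 12 1 13 4)(6 8) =[11, 13, 12, 3, 0, 5, 8, 2, 6, 9, 10, 7, 1, 4, 14, 15]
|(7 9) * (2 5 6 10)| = |(2 5 6 10)(7 9)| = 4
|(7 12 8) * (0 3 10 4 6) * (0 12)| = 8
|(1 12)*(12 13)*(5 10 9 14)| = |(1 13 12)(5 10 9 14)| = 12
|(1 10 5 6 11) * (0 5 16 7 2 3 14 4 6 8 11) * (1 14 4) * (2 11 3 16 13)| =|(0 5 8 3 4 6)(1 10 13 2 16 7 11 14)| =24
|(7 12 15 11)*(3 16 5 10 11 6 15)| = 14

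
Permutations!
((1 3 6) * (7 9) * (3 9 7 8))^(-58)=(1 8 6 9 3)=((1 9 8 3 6))^(-58)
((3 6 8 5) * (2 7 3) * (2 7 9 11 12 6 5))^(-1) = (2 8 6 12 11 9)(3 7 5)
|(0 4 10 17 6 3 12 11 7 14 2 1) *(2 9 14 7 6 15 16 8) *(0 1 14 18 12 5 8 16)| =|(0 4 10 17 15)(2 14 9 18 12 11 6 3 5 8)| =10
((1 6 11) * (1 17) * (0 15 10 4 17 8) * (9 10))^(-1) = ((0 15 9 10 4 17 1 6 11 8))^(-1) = (0 8 11 6 1 17 4 10 9 15)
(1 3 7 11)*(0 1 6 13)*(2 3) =(0 1 2 3 7 11 6 13) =[1, 2, 3, 7, 4, 5, 13, 11, 8, 9, 10, 6, 12, 0]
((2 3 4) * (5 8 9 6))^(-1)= (2 4 3)(5 6 9 8)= ((2 3 4)(5 8 9 6))^(-1)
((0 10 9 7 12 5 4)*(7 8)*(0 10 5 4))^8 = (4 9 7)(8 12 10)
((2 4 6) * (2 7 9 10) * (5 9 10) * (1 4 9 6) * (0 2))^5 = (0 7 5 2 10 6 9)(1 4)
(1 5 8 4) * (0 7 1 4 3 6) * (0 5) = (0 7 1)(3 6 5 8) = [7, 0, 2, 6, 4, 8, 5, 1, 3]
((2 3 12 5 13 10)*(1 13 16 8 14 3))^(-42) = ((1 13 10 2)(3 12 5 16 8 14))^(-42) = (16)(1 10)(2 13)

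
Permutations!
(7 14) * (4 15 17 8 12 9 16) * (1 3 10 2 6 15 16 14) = (1 3 10 2 6 15 17 8 12 9 14 7)(4 16) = [0, 3, 6, 10, 16, 5, 15, 1, 12, 14, 2, 11, 9, 13, 7, 17, 4, 8]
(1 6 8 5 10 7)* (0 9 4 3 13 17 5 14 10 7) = (0 9 4 3 13 17 5 7 1 6 8 14 10) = [9, 6, 2, 13, 3, 7, 8, 1, 14, 4, 0, 11, 12, 17, 10, 15, 16, 5]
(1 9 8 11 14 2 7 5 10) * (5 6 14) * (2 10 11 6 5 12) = [0, 9, 7, 3, 4, 11, 14, 5, 6, 8, 1, 12, 2, 13, 10] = (1 9 8 6 14 10)(2 7 5 11 12)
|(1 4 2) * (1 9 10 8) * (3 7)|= 6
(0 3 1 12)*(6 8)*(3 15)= (0 15 3 1 12)(6 8)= [15, 12, 2, 1, 4, 5, 8, 7, 6, 9, 10, 11, 0, 13, 14, 3]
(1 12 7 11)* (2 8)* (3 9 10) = (1 12 7 11)(2 8)(3 9 10) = [0, 12, 8, 9, 4, 5, 6, 11, 2, 10, 3, 1, 7]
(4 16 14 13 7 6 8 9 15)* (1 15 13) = (1 15 4 16 14)(6 8 9 13 7) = [0, 15, 2, 3, 16, 5, 8, 6, 9, 13, 10, 11, 12, 7, 1, 4, 14]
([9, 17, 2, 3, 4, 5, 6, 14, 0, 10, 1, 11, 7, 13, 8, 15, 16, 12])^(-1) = (0 8 14 7 12 17 1 10 9)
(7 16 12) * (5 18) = (5 18)(7 16 12) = [0, 1, 2, 3, 4, 18, 6, 16, 8, 9, 10, 11, 7, 13, 14, 15, 12, 17, 5]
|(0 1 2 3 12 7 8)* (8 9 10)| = 9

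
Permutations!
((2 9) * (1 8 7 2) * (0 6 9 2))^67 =((0 6 9 1 8 7))^67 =(0 6 9 1 8 7)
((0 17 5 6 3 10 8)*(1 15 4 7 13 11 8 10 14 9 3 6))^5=((0 17 5 1 15 4 7 13 11 8)(3 14 9))^5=(0 4)(1 11)(3 9 14)(5 13)(7 17)(8 15)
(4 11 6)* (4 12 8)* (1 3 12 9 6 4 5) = (1 3 12 8 5)(4 11)(6 9) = [0, 3, 2, 12, 11, 1, 9, 7, 5, 6, 10, 4, 8]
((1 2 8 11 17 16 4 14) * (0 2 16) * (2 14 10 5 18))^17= (0 10 11 16 2 14 5 17 4 8 1 18)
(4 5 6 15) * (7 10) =(4 5 6 15)(7 10) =[0, 1, 2, 3, 5, 6, 15, 10, 8, 9, 7, 11, 12, 13, 14, 4]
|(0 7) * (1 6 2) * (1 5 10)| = |(0 7)(1 6 2 5 10)| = 10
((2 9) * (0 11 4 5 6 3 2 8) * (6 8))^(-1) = (0 8 5 4 11)(2 3 6 9)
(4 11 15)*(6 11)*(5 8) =(4 6 11 15)(5 8) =[0, 1, 2, 3, 6, 8, 11, 7, 5, 9, 10, 15, 12, 13, 14, 4]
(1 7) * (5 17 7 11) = [0, 11, 2, 3, 4, 17, 6, 1, 8, 9, 10, 5, 12, 13, 14, 15, 16, 7] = (1 11 5 17 7)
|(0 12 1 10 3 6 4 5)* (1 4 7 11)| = |(0 12 4 5)(1 10 3 6 7 11)| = 12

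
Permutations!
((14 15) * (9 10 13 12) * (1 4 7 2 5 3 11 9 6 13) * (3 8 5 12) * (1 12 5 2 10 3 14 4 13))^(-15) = (1 15 10)(4 12 13)(6 14 7)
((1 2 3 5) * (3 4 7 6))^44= ((1 2 4 7 6 3 5))^44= (1 4 6 5 2 7 3)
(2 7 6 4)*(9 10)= (2 7 6 4)(9 10)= [0, 1, 7, 3, 2, 5, 4, 6, 8, 10, 9]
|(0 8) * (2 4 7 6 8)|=6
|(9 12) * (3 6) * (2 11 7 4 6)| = |(2 11 7 4 6 3)(9 12)| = 6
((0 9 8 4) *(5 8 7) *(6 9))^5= ((0 6 9 7 5 8 4))^5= (0 8 7 6 4 5 9)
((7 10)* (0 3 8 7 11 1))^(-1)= (0 1 11 10 7 8 3)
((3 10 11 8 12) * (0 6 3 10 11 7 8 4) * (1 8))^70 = ((0 6 3 11 4)(1 8 12 10 7))^70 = (12)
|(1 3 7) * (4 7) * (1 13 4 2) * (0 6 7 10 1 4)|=20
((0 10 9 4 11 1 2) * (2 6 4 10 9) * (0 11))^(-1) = (0 4 6 1 11 2 10 9)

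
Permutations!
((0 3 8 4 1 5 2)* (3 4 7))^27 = ((0 4 1 5 2)(3 8 7))^27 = (8)(0 1 2 4 5)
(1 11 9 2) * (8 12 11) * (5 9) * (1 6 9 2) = [0, 8, 6, 3, 4, 2, 9, 7, 12, 1, 10, 5, 11] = (1 8 12 11 5 2 6 9)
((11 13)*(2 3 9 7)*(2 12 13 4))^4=(2 12)(3 13)(4 7)(9 11)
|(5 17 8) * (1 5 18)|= 5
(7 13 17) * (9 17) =(7 13 9 17) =[0, 1, 2, 3, 4, 5, 6, 13, 8, 17, 10, 11, 12, 9, 14, 15, 16, 7]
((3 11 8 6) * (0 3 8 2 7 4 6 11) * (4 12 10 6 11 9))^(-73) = (0 3)(2 11 4 9 8 6 10 12 7)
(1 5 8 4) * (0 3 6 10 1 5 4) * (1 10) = [3, 4, 2, 6, 5, 8, 1, 7, 0, 9, 10] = (10)(0 3 6 1 4 5 8)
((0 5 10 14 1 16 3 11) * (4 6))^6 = (0 3 1 10)(5 11 16 14)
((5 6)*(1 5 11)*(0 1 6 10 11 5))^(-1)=(0 1)(5 6 11 10)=((0 1)(5 10 11 6))^(-1)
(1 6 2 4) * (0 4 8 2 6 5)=[4, 5, 8, 3, 1, 0, 6, 7, 2]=(0 4 1 5)(2 8)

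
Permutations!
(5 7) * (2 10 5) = (2 10 5 7) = [0, 1, 10, 3, 4, 7, 6, 2, 8, 9, 5]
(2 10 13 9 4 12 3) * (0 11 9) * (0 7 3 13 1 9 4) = (0 11 4 12 13 7 3 2 10 1 9) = [11, 9, 10, 2, 12, 5, 6, 3, 8, 0, 1, 4, 13, 7]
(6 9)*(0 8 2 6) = (0 8 2 6 9) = [8, 1, 6, 3, 4, 5, 9, 7, 2, 0]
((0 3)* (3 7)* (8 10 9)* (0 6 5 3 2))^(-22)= (0 2 7)(3 5 6)(8 9 10)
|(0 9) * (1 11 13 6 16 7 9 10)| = |(0 10 1 11 13 6 16 7 9)| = 9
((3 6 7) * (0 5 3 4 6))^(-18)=(7)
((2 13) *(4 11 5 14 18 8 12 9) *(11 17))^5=((2 13)(4 17 11 5 14 18 8 12 9))^5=(2 13)(4 18 17 8 11 12 5 9 14)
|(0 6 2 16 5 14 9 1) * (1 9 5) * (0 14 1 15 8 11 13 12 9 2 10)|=24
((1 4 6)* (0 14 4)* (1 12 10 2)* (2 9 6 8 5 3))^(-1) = (0 1 2 3 5 8 4 14)(6 9 10 12)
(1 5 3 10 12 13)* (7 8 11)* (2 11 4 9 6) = [0, 5, 11, 10, 9, 3, 2, 8, 4, 6, 12, 7, 13, 1] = (1 5 3 10 12 13)(2 11 7 8 4 9 6)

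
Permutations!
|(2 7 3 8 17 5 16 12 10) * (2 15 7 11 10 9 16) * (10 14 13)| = 33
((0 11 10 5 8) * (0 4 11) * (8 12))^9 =(4 5)(8 10)(11 12)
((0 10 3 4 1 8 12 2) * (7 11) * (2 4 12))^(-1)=((0 10 3 12 4 1 8 2)(7 11))^(-1)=(0 2 8 1 4 12 3 10)(7 11)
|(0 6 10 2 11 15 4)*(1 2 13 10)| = |(0 6 1 2 11 15 4)(10 13)| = 14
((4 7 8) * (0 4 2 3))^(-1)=(0 3 2 8 7 4)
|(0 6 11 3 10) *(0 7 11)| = |(0 6)(3 10 7 11)| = 4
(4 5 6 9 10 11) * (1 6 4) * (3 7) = (1 6 9 10 11)(3 7)(4 5) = [0, 6, 2, 7, 5, 4, 9, 3, 8, 10, 11, 1]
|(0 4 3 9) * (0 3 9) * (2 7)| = |(0 4 9 3)(2 7)| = 4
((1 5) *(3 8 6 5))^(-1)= ((1 3 8 6 5))^(-1)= (1 5 6 8 3)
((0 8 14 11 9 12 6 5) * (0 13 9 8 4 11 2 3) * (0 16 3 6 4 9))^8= ((0 9 12 4 11 8 14 2 6 5 13)(3 16))^8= (16)(0 6 8 12 13 2 11 9 5 14 4)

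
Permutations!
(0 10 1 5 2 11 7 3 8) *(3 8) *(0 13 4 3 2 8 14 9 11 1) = (0 10)(1 5 8 13 4 3 2)(7 14 9 11) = [10, 5, 1, 2, 3, 8, 6, 14, 13, 11, 0, 7, 12, 4, 9]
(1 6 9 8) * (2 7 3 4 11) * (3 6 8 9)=(1 8)(2 7 6 3 4 11)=[0, 8, 7, 4, 11, 5, 3, 6, 1, 9, 10, 2]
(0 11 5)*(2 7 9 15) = (0 11 5)(2 7 9 15) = [11, 1, 7, 3, 4, 0, 6, 9, 8, 15, 10, 5, 12, 13, 14, 2]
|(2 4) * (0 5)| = 2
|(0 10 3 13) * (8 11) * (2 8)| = 12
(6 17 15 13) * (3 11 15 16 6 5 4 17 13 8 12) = (3 11 15 8 12)(4 17 16 6 13 5) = [0, 1, 2, 11, 17, 4, 13, 7, 12, 9, 10, 15, 3, 5, 14, 8, 6, 16]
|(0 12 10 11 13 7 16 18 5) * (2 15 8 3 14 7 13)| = 13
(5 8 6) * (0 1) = (0 1)(5 8 6) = [1, 0, 2, 3, 4, 8, 5, 7, 6]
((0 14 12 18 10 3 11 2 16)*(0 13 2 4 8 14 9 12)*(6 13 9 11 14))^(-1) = ((0 11 4 8 6 13 2 16 9 12 18 10 3 14))^(-1) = (0 14 3 10 18 12 9 16 2 13 6 8 4 11)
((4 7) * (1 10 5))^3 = (10)(4 7)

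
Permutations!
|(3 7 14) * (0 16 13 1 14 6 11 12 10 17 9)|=|(0 16 13 1 14 3 7 6 11 12 10 17 9)|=13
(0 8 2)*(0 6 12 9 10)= (0 8 2 6 12 9 10)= [8, 1, 6, 3, 4, 5, 12, 7, 2, 10, 0, 11, 9]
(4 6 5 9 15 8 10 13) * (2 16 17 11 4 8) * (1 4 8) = (1 4 6 5 9 15 2 16 17 11 8 10 13) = [0, 4, 16, 3, 6, 9, 5, 7, 10, 15, 13, 8, 12, 1, 14, 2, 17, 11]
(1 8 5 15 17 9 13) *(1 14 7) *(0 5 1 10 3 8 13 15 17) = (0 5 17 9 15)(1 13 14 7 10 3 8) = [5, 13, 2, 8, 4, 17, 6, 10, 1, 15, 3, 11, 12, 14, 7, 0, 16, 9]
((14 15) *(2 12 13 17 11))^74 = (2 11 17 13 12)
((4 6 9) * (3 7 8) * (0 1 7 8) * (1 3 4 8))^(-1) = (0 7 1 3)(4 8 9 6)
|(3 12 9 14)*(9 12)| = 3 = |(3 9 14)|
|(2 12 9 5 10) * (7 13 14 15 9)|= 9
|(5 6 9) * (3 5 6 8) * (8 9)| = 5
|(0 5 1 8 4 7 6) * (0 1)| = 10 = |(0 5)(1 8 4 7 6)|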